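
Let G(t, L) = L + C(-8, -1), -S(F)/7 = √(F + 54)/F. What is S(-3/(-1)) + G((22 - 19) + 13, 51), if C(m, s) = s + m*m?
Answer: 114 - 7*√57/3 ≈ 96.384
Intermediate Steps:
C(m, s) = s + m²
S(F) = -7*√(54 + F)/F (S(F) = -7*√(F + 54)/F = -7*√(54 + F)/F)
G(t, L) = 63 + L (G(t, L) = L + (-1 + (-8)²) = L + (-1 + 64) = L + 63 = 63 + L)
S(-3/(-1)) + G((22 - 19) + 13, 51) = -7*√(54 - 3/(-1))/((-3/(-1))) + (63 + 51) = -7*√(54 - 3*(-1))/((-3*(-1))) + 114 = -7*√(54 + 3)/3 + 114 = -7*⅓*√57 + 114 = -7*√57/3 + 114 = 114 - 7*√57/3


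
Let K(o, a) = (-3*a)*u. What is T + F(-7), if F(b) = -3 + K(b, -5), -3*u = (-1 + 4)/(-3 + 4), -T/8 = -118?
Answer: 926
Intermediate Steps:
T = 944 (T = -8*(-118) = 944)
u = -1 (u = -(-1 + 4)/(3*(-3 + 4)) = -1/1 = -1 ≈ -1.0000)
K(o, a) = 3*a (K(o, a) = -3*a*(-1) = 3*a)
F(b) = -18 (F(b) = -3 + 3*(-5) = -3 - 15 = -18)
T + F(-7) = 944 - 18 = 926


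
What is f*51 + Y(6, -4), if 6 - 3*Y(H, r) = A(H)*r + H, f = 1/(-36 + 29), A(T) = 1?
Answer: -125/21 ≈ -5.9524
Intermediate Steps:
f = -1/7 (f = 1/(-7) = -1/7 ≈ -0.14286)
Y(H, r) = 2 - H/3 - r/3 (Y(H, r) = 2 - (1*r + H)/3 = 2 - (r + H)/3 = 2 - (H + r)/3 = 2 + (-H/3 - r/3) = 2 - H/3 - r/3)
f*51 + Y(6, -4) = -1/7*51 + (2 - 1/3*6 - 1/3*(-4)) = -51/7 + (2 - 2 + 4/3) = -51/7 + 4/3 = -125/21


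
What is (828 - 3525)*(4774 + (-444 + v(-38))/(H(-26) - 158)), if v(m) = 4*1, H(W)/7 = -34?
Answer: -38635424/3 ≈ -1.2878e+7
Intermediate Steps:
H(W) = -238 (H(W) = 7*(-34) = -238)
v(m) = 4
(828 - 3525)*(4774 + (-444 + v(-38))/(H(-26) - 158)) = (828 - 3525)*(4774 + (-444 + 4)/(-238 - 158)) = -2697*(4774 - 440/(-396)) = -2697*(4774 - 440*(-1/396)) = -2697*(4774 + 10/9) = -2697*42976/9 = -38635424/3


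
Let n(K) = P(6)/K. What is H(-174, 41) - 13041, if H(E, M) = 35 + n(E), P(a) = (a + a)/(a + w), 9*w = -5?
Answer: -18481544/1421 ≈ -13006.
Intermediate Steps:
w = -5/9 (w = (⅑)*(-5) = -5/9 ≈ -0.55556)
P(a) = 2*a/(-5/9 + a) (P(a) = (a + a)/(a - 5/9) = (2*a)/(-5/9 + a) = 2*a/(-5/9 + a))
n(K) = 108/(49*K) (n(K) = (18*6/(-5 + 9*6))/K = (18*6/(-5 + 54))/K = (18*6/49)/K = (18*6*(1/49))/K = 108/(49*K))
H(E, M) = 35 + 108/(49*E)
H(-174, 41) - 13041 = (35 + (108/49)/(-174)) - 13041 = (35 + (108/49)*(-1/174)) - 13041 = (35 - 18/1421) - 13041 = 49717/1421 - 13041 = -18481544/1421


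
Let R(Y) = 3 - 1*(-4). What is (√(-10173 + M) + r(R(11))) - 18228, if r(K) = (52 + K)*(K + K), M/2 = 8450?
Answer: -17402 + 31*√7 ≈ -17320.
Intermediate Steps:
R(Y) = 7 (R(Y) = 3 + 4 = 7)
M = 16900 (M = 2*8450 = 16900)
r(K) = 2*K*(52 + K) (r(K) = (52 + K)*(2*K) = 2*K*(52 + K))
(√(-10173 + M) + r(R(11))) - 18228 = (√(-10173 + 16900) + 2*7*(52 + 7)) - 18228 = (√6727 + 2*7*59) - 18228 = (31*√7 + 826) - 18228 = (826 + 31*√7) - 18228 = -17402 + 31*√7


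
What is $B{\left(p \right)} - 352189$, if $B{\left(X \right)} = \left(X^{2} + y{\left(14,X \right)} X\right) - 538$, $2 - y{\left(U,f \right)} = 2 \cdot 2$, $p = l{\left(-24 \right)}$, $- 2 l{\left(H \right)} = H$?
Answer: $-352607$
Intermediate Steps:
$l{\left(H \right)} = - \frac{H}{2}$
$p = 12$ ($p = \left(- \frac{1}{2}\right) \left(-24\right) = 12$)
$y{\left(U,f \right)} = -2$ ($y{\left(U,f \right)} = 2 - 2 \cdot 2 = 2 - 4 = -2$)
$B{\left(X \right)} = -538 + X^{2} - 2 X$ ($B{\left(X \right)} = \left(X^{2} - 2 X\right) - 538 = -538 + X^{2} - 2 X$)
$B{\left(p \right)} - 352189 = \left(-538 + 12^{2} - 24\right) - 352189 = \left(-538 + 144 - 24\right) - 352189 = -418 - 352189 = -352607$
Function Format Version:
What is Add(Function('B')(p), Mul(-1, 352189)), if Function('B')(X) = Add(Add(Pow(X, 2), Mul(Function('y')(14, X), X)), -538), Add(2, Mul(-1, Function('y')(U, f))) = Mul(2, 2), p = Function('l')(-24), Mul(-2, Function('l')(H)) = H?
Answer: -352607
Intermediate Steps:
Function('l')(H) = Mul(Rational(-1, 2), H)
p = 12 (p = Mul(Rational(-1, 2), -24) = 12)
Function('y')(U, f) = -2 (Function('y')(U, f) = Add(2, Mul(-1, Mul(2, 2))) = Add(2, Mul(-1, 4)) = Add(2, -4) = -2)
Function('B')(X) = Add(-538, Pow(X, 2), Mul(-2, X)) (Function('B')(X) = Add(Add(Pow(X, 2), Mul(-2, X)), -538) = Add(-538, Pow(X, 2), Mul(-2, X)))
Add(Function('B')(p), Mul(-1, 352189)) = Add(Add(-538, Pow(12, 2), Mul(-2, 12)), Mul(-1, 352189)) = Add(Add(-538, 144, -24), -352189) = Add(-418, -352189) = -352607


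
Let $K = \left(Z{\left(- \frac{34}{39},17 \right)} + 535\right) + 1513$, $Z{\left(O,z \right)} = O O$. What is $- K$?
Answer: $- \frac{3116164}{1521} \approx -2048.8$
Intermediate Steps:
$Z{\left(O,z \right)} = O^{2}$
$K = \frac{3116164}{1521}$ ($K = \left(\left(- \frac{34}{39}\right)^{2} + 535\right) + 1513 = \left(\frac{1156}{1521} + 535\right) + 1513 = \frac{814891}{1521} + 1513 = \frac{3116164}{1521} \approx 2048.8$)
$- K = \left(-1\right) \frac{3116164}{1521} = - \frac{3116164}{1521}$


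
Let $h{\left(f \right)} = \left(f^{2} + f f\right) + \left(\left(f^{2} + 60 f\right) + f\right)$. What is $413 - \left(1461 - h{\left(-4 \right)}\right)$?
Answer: $-1244$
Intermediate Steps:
$h{\left(f \right)} = 3 f^{2} + 61 f$ ($h{\left(f \right)} = \left(f^{2} + f^{2}\right) + \left(f^{2} + 61 f\right) = 2 f^{2} + \left(f^{2} + 61 f\right) = 3 f^{2} + 61 f$)
$413 - \left(1461 - h{\left(-4 \right)}\right) = 413 - \left(1461 - - 4 \left(61 + 3 \left(-4\right)\right)\right) = 413 - \left(1461 - - 4 \left(61 - 12\right)\right) = 413 - \left(1461 - \left(-4\right) 49\right) = 413 - \left(1461 - -196\right) = 413 - \left(1461 + 196\right) = 413 - 1657 = -1244$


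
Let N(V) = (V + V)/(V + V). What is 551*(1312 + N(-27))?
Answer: 723463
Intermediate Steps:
N(V) = 1 (N(V) = (2*V)/((2*V)) = (2*V)*(1/(2*V)) = 1)
551*(1312 + N(-27)) = 551*(1312 + 1) = 551*1313 = 723463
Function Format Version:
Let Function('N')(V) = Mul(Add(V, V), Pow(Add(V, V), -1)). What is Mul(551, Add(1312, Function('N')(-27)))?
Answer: 723463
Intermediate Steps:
Function('N')(V) = 1 (Function('N')(V) = Mul(Mul(2, V), Pow(Mul(2, V), -1)) = Mul(Mul(2, V), Mul(Rational(1, 2), Pow(V, -1))) = 1)
Mul(551, Add(1312, Function('N')(-27))) = Mul(551, Add(1312, 1)) = Mul(551, 1313) = 723463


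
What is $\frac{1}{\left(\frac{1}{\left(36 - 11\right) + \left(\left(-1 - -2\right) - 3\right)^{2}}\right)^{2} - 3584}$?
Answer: $- \frac{841}{3014143} \approx -0.00027902$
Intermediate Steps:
$\frac{1}{\left(\frac{1}{\left(36 - 11\right) + \left(\left(-1 - -2\right) - 3\right)^{2}}\right)^{2} - 3584} = \frac{1}{\left(\frac{1}{\left(36 - 11\right) + \left(\left(-1 + 2\right) - 3\right)^{2}}\right)^{2} - 3584} = \frac{1}{\left(\frac{1}{25 + \left(1 - 3\right)^{2}}\right)^{2} - 3584} = \frac{1}{\left(\frac{1}{25 + \left(-2\right)^{2}}\right)^{2} - 3584} = \frac{1}{\left(\frac{1}{25 + 4}\right)^{2} - 3584} = \frac{1}{\left(\frac{1}{29}\right)^{2} - 3584} = \frac{1}{\frac{1}{841} - 3584} = \frac{1}{- \frac{3014143}{841}} = - \frac{841}{3014143}$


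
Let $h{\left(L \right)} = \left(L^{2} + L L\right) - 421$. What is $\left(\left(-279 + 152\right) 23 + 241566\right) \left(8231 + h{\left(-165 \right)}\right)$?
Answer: $14858037700$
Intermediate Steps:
$h{\left(L \right)} = -421 + 2 L^{2}$ ($h{\left(L \right)} = \left(L^{2} + L^{2}\right) - 421 = 2 L^{2} - 421 = -421 + 2 L^{2}$)
$\left(\left(-279 + 152\right) 23 + 241566\right) \left(8231 + h{\left(-165 \right)}\right) = \left(\left(-279 + 152\right) 23 + 241566\right) \left(8231 - \left(421 - 2 \left(-165\right)^{2}\right)\right) = \left(\left(-127\right) 23 + 241566\right) \left(8231 + \left(-421 + 2 \cdot 27225\right)\right) = \left(-2921 + 241566\right) \left(8231 + \left(-421 + 54450\right)\right) = 238645 \left(8231 + 54029\right) = 238645 \cdot 62260 = 14858037700$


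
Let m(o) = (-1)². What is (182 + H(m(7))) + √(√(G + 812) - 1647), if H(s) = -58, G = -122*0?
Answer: 124 + √(-1647 + 2*√203) ≈ 124.0 + 40.231*I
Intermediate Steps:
m(o) = 1
G = 0
(182 + H(m(7))) + √(√(G + 812) - 1647) = (182 - 58) + √(√(0 + 812) - 1647) = 124 + √(√812 - 1647) = 124 + √(2*√203 - 1647) = 124 + √(-1647 + 2*√203)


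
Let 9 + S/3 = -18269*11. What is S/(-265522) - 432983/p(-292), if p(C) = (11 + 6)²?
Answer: -57396136435/38367929 ≈ -1495.9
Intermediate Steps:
S = -602904 (S = -27 + 3*(-18269*11) = -27 + 3*(-200959) = -27 - 602877 = -602904)
p(C) = 289 (p(C) = 17² = 289)
S/(-265522) - 432983/p(-292) = -602904/(-265522) - 432983/289 = -602904*(-1/265522) - 432983*1/289 = 301452/132761 - 432983/289 = -57396136435/38367929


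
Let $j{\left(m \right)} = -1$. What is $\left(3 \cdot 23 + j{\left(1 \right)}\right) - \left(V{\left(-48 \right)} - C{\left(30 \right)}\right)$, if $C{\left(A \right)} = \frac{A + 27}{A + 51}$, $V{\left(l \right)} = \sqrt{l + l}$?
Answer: $\frac{1855}{27} - 4 i \sqrt{6} \approx 68.704 - 9.798 i$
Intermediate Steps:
$V{\left(l \right)} = \sqrt{2} \sqrt{l}$ ($V{\left(l \right)} = \sqrt{2 l} = \sqrt{2} \sqrt{l}$)
$C{\left(A \right)} = \frac{27 + A}{51 + A}$
$\left(3 \cdot 23 + j{\left(1 \right)}\right) - \left(V{\left(-48 \right)} - C{\left(30 \right)}\right) = \left(3 \cdot 23 - 1\right) - \left(\sqrt{2} \sqrt{-48} - \frac{27 + 30}{51 + 30}\right) = \left(69 - 1\right) - \left(\sqrt{2} \cdot 4 i \sqrt{3} - \frac{1}{81} \cdot 57\right) = 68 - \left(4 i \sqrt{6} - \frac{1}{81} \cdot 57\right) = 68 - \left(4 i \sqrt{6} - \frac{19}{27}\right) = 68 - \left(- \frac{19}{27} + 4 i \sqrt{6}\right) = 68 + \left(\frac{19}{27} - 4 i \sqrt{6}\right) = \frac{1855}{27} - 4 i \sqrt{6}$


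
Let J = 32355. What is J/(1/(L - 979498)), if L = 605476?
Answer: -12101481810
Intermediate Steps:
J/(1/(L - 979498)) = 32355/(1/(605476 - 979498)) = 32355/(1/(-374022)) = 32355/(-1/374022) = 32355*(-374022) = -12101481810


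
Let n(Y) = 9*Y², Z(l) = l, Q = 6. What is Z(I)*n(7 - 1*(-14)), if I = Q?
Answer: 23814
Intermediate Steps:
I = 6
Z(I)*n(7 - 1*(-14)) = 6*(9*(7 - 1*(-14))²) = 6*(9*(7 + 14)²) = 6*(9*21²) = 6*(9*441) = 6*3969 = 23814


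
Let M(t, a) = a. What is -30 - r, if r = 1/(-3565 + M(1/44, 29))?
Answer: -106079/3536 ≈ -30.000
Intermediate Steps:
r = -1/3536 (r = 1/(-3565 + 29) = 1/(-3536) = -1/3536 ≈ -0.00028281)
-30 - r = -30 - 1*(-1/3536) = -30 + 1/3536 = -106079/3536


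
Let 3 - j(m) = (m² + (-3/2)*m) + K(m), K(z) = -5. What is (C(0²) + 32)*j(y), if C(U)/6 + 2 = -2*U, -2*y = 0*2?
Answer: 160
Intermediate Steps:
y = 0 (y = -0*2 = -½*0 = 0)
C(U) = -12 - 12*U (C(U) = -12 + 6*(-2*U) = -12 - 12*U)
j(m) = 8 - m² + 3*m/2 (j(m) = 3 - ((m² + (-3/2)*m) - 5) = 3 - ((m² + (-3*½)*m) - 5) = 3 - ((m² - 3*m/2) - 5) = 3 - (-5 + m² - 3*m/2) = 3 + (5 - m² + 3*m/2) = 8 - m² + 3*m/2)
(C(0²) + 32)*j(y) = ((-12 - 12*0²) + 32)*(8 - 1*0² + (3/2)*0) = ((-12 - 12*0) + 32)*(8 - 1*0 + 0) = ((-12 + 0) + 32)*(8 + 0 + 0) = (-12 + 32)*8 = 20*8 = 160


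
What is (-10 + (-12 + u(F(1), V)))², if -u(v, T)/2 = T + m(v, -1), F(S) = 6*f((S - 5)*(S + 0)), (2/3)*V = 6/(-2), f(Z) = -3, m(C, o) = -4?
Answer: 25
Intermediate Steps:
V = -9/2 (V = 3*(6/(-2))/2 = 3*(6*(-½))/2 = (3/2)*(-3) = -9/2 ≈ -4.5000)
F(S) = -18 (F(S) = 6*(-3) = -18)
u(v, T) = 8 - 2*T (u(v, T) = -2*(T - 4) = -2*(-4 + T) = 8 - 2*T)
(-10 + (-12 + u(F(1), V)))² = (-10 + (-12 + (8 - 2*(-9/2))))² = (-10 + (-12 + (8 + 9)))² = (-10 + (-12 + 17))² = (-10 + 5)² = (-5)² = 25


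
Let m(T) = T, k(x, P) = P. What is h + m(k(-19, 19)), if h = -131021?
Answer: -131002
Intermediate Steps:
h + m(k(-19, 19)) = -131021 + 19 = -131002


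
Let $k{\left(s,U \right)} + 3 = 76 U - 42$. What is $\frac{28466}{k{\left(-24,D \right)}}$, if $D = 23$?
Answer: $\frac{28466}{1703} \approx 16.715$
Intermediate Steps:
$k{\left(s,U \right)} = -45 + 76 U$ ($k{\left(s,U \right)} = -3 + \left(76 U - 42\right) = -3 + \left(-42 + 76 U\right) = -45 + 76 U$)
$\frac{28466}{k{\left(-24,D \right)}} = \frac{28466}{-45 + 76 \cdot 23} = \frac{28466}{-45 + 1748} = \frac{28466}{1703}$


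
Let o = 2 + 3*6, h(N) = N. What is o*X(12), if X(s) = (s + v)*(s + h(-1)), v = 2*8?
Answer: 6160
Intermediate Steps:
v = 16
X(s) = (-1 + s)*(16 + s) (X(s) = (s + 16)*(s - 1) = (16 + s)*(-1 + s) = (-1 + s)*(16 + s))
o = 20 (o = 2 + 18 = 20)
o*X(12) = 20*(-16 + 12² + 15*12) = 20*(-16 + 144 + 180) = 20*308 = 6160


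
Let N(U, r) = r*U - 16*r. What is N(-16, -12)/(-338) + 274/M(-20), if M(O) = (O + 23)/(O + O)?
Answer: -1852816/507 ≈ -3654.5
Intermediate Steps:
N(U, r) = -16*r + U*r (N(U, r) = U*r - 16*r = -16*r + U*r)
M(O) = (23 + O)/(2*O) (M(O) = (23 + O)/((2*O)) = (23 + O)*(1/(2*O)) = (23 + O)/(2*O))
N(-16, -12)/(-338) + 274/M(-20) = -12*(-16 - 16)/(-338) + 274/(((½)*(23 - 20)/(-20))) = -12*(-32)*(-1/338) + 274/(((½)*(-1/20)*3)) = 384*(-1/338) + 274/(-3/40) = -192/169 + 274*(-40/3) = -192/169 - 10960/3 = -1852816/507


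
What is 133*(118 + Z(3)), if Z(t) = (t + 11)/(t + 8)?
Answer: 174496/11 ≈ 15863.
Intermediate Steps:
Z(t) = (11 + t)/(8 + t)
133*(118 + Z(3)) = 133*(118 + (11 + 3)/(8 + 3)) = 133*(118 + 14/11) = 133*(1312/11) = 174496/11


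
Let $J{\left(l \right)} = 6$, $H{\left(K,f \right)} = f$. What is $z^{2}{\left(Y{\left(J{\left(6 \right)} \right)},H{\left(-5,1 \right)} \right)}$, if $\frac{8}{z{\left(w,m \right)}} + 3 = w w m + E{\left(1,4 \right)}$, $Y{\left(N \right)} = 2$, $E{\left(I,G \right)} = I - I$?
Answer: $64$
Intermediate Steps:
$E{\left(I,G \right)} = 0$
$z{\left(w,m \right)} = \frac{8}{-3 + m w^{2}}$ ($z{\left(w,m \right)} = \frac{8}{-3 + \left(w w m + 0\right)} = \frac{8}{-3 + \left(w^{2} m + 0\right)} = \frac{8}{-3 + \left(m w^{2} + 0\right)} = \frac{8}{-3 + m w^{2}}$)
$z^{2}{\left(Y{\left(J{\left(6 \right)} \right)},H{\left(-5,1 \right)} \right)} = \left(\frac{8}{-3 + 1 \cdot 2^{2}}\right)^{2} = \left(\frac{8}{-3 + 1 \cdot 4}\right)^{2} = \left(\frac{8}{-3 + 4}\right)^{2} = \left(\frac{8}{1}\right)^{2} = \left(8 \cdot 1\right)^{2} = 8^{2} = 64$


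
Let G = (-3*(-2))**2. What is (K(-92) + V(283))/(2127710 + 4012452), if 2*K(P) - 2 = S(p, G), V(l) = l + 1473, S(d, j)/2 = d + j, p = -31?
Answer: 881/3070081 ≈ 0.00028696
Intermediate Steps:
G = 36 (G = 6**2 = 36)
S(d, j) = 2*d + 2*j (S(d, j) = 2*(d + j) = 2*d + 2*j)
V(l) = 1473 + l
K(P) = 6 (K(P) = 1 + (2*(-31) + 2*36)/2 = 1 + (-62 + 72)/2 = 1 + (1/2)*10 = 1 + 5 = 6)
(K(-92) + V(283))/(2127710 + 4012452) = (6 + (1473 + 283))/(2127710 + 4012452) = (6 + 1756)/6140162 = 1762*(1/6140162) = 881/3070081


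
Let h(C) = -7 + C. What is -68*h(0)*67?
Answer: 31892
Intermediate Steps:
-68*h(0)*67 = -68*(-7 + 0)*67 = -68*(-7)*67 = 476*67 = 31892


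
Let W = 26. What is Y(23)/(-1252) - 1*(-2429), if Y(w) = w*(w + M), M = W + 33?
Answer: 1519611/626 ≈ 2427.5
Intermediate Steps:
M = 59 (M = 26 + 33 = 59)
Y(w) = w*(59 + w) (Y(w) = w*(w + 59) = w*(59 + w))
Y(23)/(-1252) - 1*(-2429) = (23*(59 + 23))/(-1252) - 1*(-2429) = (23*82)*(-1/1252) + 2429 = 1886*(-1/1252) + 2429 = -943/626 + 2429 = 1519611/626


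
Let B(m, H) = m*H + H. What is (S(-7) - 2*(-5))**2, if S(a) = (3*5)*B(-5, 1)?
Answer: 2500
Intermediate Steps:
B(m, H) = H + H*m (B(m, H) = H*m + H = H + H*m)
S(a) = -60 (S(a) = (3*5)*(1*(1 - 5)) = 15*(1*(-4)) = 15*(-4) = -60)
(S(-7) - 2*(-5))**2 = (-60 - 2*(-5))**2 = (-60 + 10)**2 = (-50)**2 = 2500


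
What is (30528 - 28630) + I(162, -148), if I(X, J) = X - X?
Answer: 1898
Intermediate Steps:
I(X, J) = 0
(30528 - 28630) + I(162, -148) = (30528 - 28630) + 0 = 1898 + 0 = 1898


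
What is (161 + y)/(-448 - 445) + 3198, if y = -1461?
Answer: 2857114/893 ≈ 3199.5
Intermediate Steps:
(161 + y)/(-448 - 445) + 3198 = (161 - 1461)/(-448 - 445) + 3198 = -1300/(-893) + 3198 = -1300*(-1/893) + 3198 = 1300/893 + 3198 = 2857114/893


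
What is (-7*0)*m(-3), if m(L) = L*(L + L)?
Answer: 0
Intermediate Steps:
m(L) = 2*L² (m(L) = L*(2*L) = 2*L²)
(-7*0)*m(-3) = (-7*0)*(2*(-3)²) = 0*(2*9) = 0*18 = 0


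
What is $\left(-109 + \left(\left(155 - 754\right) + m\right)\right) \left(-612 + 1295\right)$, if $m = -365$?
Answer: $-732859$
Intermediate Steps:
$\left(-109 + \left(\left(155 - 754\right) + m\right)\right) \left(-612 + 1295\right) = \left(-109 + \left(\left(155 - 754\right) - 365\right)\right) \left(-612 + 1295\right) = \left(-109 - 964\right) 683 = \left(-1073\right) 683 = -732859$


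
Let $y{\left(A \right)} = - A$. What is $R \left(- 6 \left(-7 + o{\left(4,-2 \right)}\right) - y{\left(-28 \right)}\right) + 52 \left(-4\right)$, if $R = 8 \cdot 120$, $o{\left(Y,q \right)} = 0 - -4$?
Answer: $-9808$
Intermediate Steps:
$o{\left(Y,q \right)} = 4$ ($o{\left(Y,q \right)} = 0 + 4 = 4$)
$R = 960$
$R \left(- 6 \left(-7 + o{\left(4,-2 \right)}\right) - y{\left(-28 \right)}\right) + 52 \left(-4\right) = 960 \left(- 6 \left(-7 + 4\right) - \left(-1\right) \left(-28\right)\right) + 52 \left(-4\right) = 960 \left(\left(-6\right) \left(-3\right) - 28\right) - 208 = 960 \left(18 - 28\right) - 208 = 960 \left(-10\right) - 208 = -9600 - 208 = -9808$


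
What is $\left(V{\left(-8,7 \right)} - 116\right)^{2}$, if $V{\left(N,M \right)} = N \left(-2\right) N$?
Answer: $59536$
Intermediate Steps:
$V{\left(N,M \right)} = - 2 N^{2}$ ($V{\left(N,M \right)} = - 2 N N = - 2 N^{2}$)
$\left(V{\left(-8,7 \right)} - 116\right)^{2} = \left(- 2 \left(-8\right)^{2} - 116\right)^{2} = \left(\left(-2\right) 64 - 116\right)^{2} = \left(-128 - 116\right)^{2} = \left(-244\right)^{2} = 59536$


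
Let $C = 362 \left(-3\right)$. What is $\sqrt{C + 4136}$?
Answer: $5 \sqrt{122} \approx 55.227$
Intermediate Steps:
$C = -1086$
$\sqrt{C + 4136} = \sqrt{-1086 + 4136} = \sqrt{3050} = 5 \sqrt{122}$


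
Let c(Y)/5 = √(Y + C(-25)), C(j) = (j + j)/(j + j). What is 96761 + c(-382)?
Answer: 96761 + 5*I*√381 ≈ 96761.0 + 97.596*I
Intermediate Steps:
C(j) = 1 (C(j) = (2*j)/((2*j)) = (2*j)*(1/(2*j)) = 1)
c(Y) = 5*√(1 + Y) (c(Y) = 5*√(Y + 1) = 5*√(1 + Y))
96761 + c(-382) = 96761 + 5*√(1 - 382) = 96761 + 5*√(-381) = 96761 + 5*(I*√381) = 96761 + 5*I*√381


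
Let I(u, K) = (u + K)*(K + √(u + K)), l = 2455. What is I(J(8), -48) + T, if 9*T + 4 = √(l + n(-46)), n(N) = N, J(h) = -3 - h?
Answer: 25484/9 + √2409/9 - 59*I*√59 ≈ 2837.0 - 453.19*I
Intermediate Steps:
I(u, K) = (K + u)*(K + √(K + u))
T = -4/9 + √2409/9 (T = -4/9 + √(2455 - 46)/9 = -4/9 + √2409/9 ≈ 5.0091)
I(J(8), -48) + T = ((-48)² - 48*(-3 - 1*8) - 48*√(-48 + (-3 - 1*8)) + (-3 - 1*8)*√(-48 + (-3 - 1*8))) + (-4/9 + √2409/9) = (2304 - 48*(-3 - 8) - 48*√(-48 + (-3 - 8)) + (-3 - 8)*√(-48 + (-3 - 8))) + (-4/9 + √2409/9) = (2304 - 48*(-11) - 48*√(-48 - 11) - 11*√(-48 - 11)) + (-4/9 + √2409/9) = (2304 + 528 - 48*I*√59 - 11*I*√59) + (-4/9 + √2409/9) = (2832 - 59*I*√59) + (-4/9 + √2409/9) = 25484/9 + √2409/9 - 59*I*√59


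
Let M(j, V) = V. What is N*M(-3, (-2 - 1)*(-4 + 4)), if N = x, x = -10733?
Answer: 0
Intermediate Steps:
N = -10733
N*M(-3, (-2 - 1)*(-4 + 4)) = -10733*(-2 - 1)*(-4 + 4) = -(-32199)*0 = -10733*0 = 0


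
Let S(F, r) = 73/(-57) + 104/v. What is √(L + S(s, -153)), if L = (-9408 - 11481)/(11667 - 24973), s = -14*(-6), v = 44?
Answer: √184645698470574/8342862 ≈ 1.6287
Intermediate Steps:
s = 84
S(F, r) = 679/627 (S(F, r) = 73/(-57) + 104/44 = 73*(-1/57) + 104*(1/44) = -73/57 + 26/11 = 679/627)
L = 20889/13306 (L = -20889/(-13306) = -20889*(-1/13306) = 20889/13306 ≈ 1.5699)
√(L + S(s, -153)) = √(20889/13306 + 679/627) = √(22132177/8342862) = √184645698470574/8342862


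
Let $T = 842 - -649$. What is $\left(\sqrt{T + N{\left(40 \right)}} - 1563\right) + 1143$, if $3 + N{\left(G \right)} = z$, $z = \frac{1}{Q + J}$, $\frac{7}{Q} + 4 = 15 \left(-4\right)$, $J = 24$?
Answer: $-420 + \frac{4 \sqrt{217425329}}{1529} \approx -381.42$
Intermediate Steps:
$Q = - \frac{7}{64}$ ($Q = \frac{7}{-4 + 15 \left(-4\right)} = \frac{7}{-4 - 60} = \frac{7}{-64} = 7 \left(- \frac{1}{64}\right) = - \frac{7}{64} \approx -0.10938$)
$z = \frac{64}{1529}$ ($z = \frac{1}{- \frac{7}{64} + 24} = \frac{1}{\frac{1529}{64}} = \frac{64}{1529} \approx 0.041857$)
$N{\left(G \right)} = - \frac{4523}{1529}$ ($N{\left(G \right)} = -3 + \frac{64}{1529} = - \frac{4523}{1529}$)
$T = 1491$ ($T = 842 + 649 = 1491$)
$\left(\sqrt{T + N{\left(40 \right)}} - 1563\right) + 1143 = \left(\sqrt{1491 - \frac{4523}{1529}} - 1563\right) + 1143 = \left(\sqrt{\frac{2275216}{1529}} - 1563\right) + 1143 = \left(\frac{4 \sqrt{217425329}}{1529} - 1563\right) + 1143 = \left(-1563 + \frac{4 \sqrt{217425329}}{1529}\right) + 1143 = -420 + \frac{4 \sqrt{217425329}}{1529}$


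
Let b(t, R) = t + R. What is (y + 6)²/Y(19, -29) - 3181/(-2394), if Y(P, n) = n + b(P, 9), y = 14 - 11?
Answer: -190733/2394 ≈ -79.671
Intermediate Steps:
b(t, R) = R + t
y = 3
Y(P, n) = 9 + P + n (Y(P, n) = n + (9 + P) = 9 + P + n)
(y + 6)²/Y(19, -29) - 3181/(-2394) = (3 + 6)²/(9 + 19 - 29) - 3181/(-2394) = 9²/(-1) - 3181*(-1/2394) = 81*(-1) + 3181/2394 = -81 + 3181/2394 = -190733/2394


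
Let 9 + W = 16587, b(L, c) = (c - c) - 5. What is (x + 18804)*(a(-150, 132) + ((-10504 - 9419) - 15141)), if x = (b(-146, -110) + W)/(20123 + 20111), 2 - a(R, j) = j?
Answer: -13313480348273/20117 ≈ -6.6180e+8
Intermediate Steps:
a(R, j) = 2 - j
b(L, c) = -5 (b(L, c) = 0 - 5 = -5)
W = 16578 (W = -9 + 16587 = 16578)
x = 16573/40234 (x = (-5 + 16578)/(20123 + 20111) = 16573/40234 ≈ 0.41192)
(x + 18804)*(a(-150, 132) + ((-10504 - 9419) - 15141)) = (16573/40234 + 18804)*((2 - 1*132) + ((-10504 - 9419) - 15141)) = 756576709*((2 - 132) + (-19923 - 15141))/40234 = 756576709*(-130 - 35064)/40234 = (756576709/40234)*(-35194) = -13313480348273/20117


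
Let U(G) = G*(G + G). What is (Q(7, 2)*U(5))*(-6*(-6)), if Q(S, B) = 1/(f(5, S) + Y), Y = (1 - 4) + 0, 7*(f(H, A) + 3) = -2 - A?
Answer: -4200/17 ≈ -247.06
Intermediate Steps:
f(H, A) = -23/7 - A/7 (f(H, A) = -3 + (-2 - A)/7 = -3 + (-2/7 - A/7) = -23/7 - A/7)
Y = -3 (Y = -3 + 0 = -3)
U(G) = 2*G² (U(G) = G*(2*G) = 2*G²)
Q(S, B) = 1/(-44/7 - S/7) (Q(S, B) = 1/((-23/7 - S/7) - 3) = 1/(-44/7 - S/7))
(Q(7, 2)*U(5))*(-6*(-6)) = ((-7/(44 + 7))*(2*5²))*(-6*(-6)) = ((-7/51)*(2*25))*36 = (-7*1/51*50)*36 = -7/51*50*36 = -350/51*36 = -4200/17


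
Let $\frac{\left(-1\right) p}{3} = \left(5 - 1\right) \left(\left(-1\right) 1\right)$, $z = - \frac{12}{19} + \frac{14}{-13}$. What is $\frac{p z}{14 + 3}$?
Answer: $- \frac{5064}{4199} \approx -1.206$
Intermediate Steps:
$z = - \frac{422}{247}$ ($z = \left(-12\right) \frac{1}{19} + 14 \left(- \frac{1}{13}\right) = - \frac{12}{19} - \frac{14}{13} = - \frac{422}{247} \approx -1.7085$)
$p = 12$ ($p = - 3 \left(5 - 1\right) \left(\left(-1\right) 1\right) = - 3 \cdot 4 \left(-1\right) = \left(-3\right) \left(-4\right) = 12$)
$\frac{p z}{14 + 3} = \frac{12 \left(- \frac{422}{247}\right)}{14 + 3} = - \frac{5064}{247 \cdot 17} = \left(- \frac{5064}{247}\right) \frac{1}{17} = - \frac{5064}{4199}$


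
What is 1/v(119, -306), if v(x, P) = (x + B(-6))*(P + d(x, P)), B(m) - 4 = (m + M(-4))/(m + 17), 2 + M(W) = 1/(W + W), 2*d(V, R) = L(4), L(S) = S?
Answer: -11/408842 ≈ -2.6905e-5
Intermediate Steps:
d(V, R) = 2 (d(V, R) = (½)*4 = 2)
M(W) = -2 + 1/(2*W) (M(W) = -2 + 1/(W + W) = -2 + 1/(2*W))
B(m) = 4 + (-17/8 + m)/(17 + m) (B(m) = 4 + (m + (-2 + (½)/(-4)))/(m + 17) = 4 + (m + (-2 + (½)*(-¼)))/(17 + m) = 4 + (m + (-2 - ⅛))/(17 + m) = 4 + (m - 17/8)/(17 + m) = 4 + (-17/8 + m)/(17 + m))
v(x, P) = (2 + P)*(287/88 + x) (v(x, P) = (x + (527 + 40*(-6))/(8*(17 - 6)))*(P + 2) = (x + (⅛)*(527 - 240)/11)*(2 + P) = (x + (⅛)*(1/11)*287)*(2 + P) = (x + 287/88)*(2 + P) = (287/88 + x)*(2 + P) = (2 + P)*(287/88 + x))
1/v(119, -306) = 1/(287/44 + 2*119 + (287/88)*(-306) - 306*119) = 1/(287/44 + 238 - 43911/44 - 36414) = 1/(-408842/11) = -11/408842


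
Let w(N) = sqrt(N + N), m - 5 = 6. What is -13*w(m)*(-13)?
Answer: 169*sqrt(22) ≈ 792.68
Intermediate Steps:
m = 11 (m = 5 + 6 = 11)
w(N) = sqrt(2)*sqrt(N) (w(N) = sqrt(2*N) = sqrt(2)*sqrt(N))
-13*w(m)*(-13) = -13*sqrt(2)*sqrt(11)*(-13) = -13*sqrt(22)*(-13) = 169*sqrt(22)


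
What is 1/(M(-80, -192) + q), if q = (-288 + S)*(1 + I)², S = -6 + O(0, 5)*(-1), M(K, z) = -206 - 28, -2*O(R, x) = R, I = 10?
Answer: -1/35808 ≈ -2.7927e-5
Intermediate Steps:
O(R, x) = -R/2
M(K, z) = -234
S = -6 (S = -6 - ½*0*(-1) = -6 + 0*(-1) = -6 + 0 = -6)
q = -35574 (q = (-288 - 6)*(1 + 10)² = -294*11² = -294*121 = -35574)
1/(M(-80, -192) + q) = 1/(-234 - 35574) = 1/(-35808) = -1/35808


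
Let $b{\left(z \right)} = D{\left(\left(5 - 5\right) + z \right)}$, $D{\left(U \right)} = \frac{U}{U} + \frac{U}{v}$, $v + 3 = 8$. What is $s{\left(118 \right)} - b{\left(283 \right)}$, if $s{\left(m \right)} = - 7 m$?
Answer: $- \frac{4418}{5} \approx -883.6$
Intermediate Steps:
$v = 5$ ($v = -3 + 8 = 5$)
$D{\left(U \right)} = 1 + \frac{U}{5}$ ($D{\left(U \right)} = \frac{U}{U} + \frac{U}{5} = 1 + U \frac{1}{5} = 1 + \frac{U}{5}$)
$b{\left(z \right)} = 1 + \frac{z}{5}$ ($b{\left(z \right)} = 1 + \frac{\left(5 - 5\right) + z}{5} = 1 + \frac{0 + z}{5} = 1 + \frac{z}{5}$)
$s{\left(118 \right)} - b{\left(283 \right)} = \left(-7\right) 118 - \left(1 + \frac{1}{5} \cdot 283\right) = -826 - \left(1 + \frac{283}{5}\right) = -826 - \frac{288}{5} = - \frac{4418}{5}$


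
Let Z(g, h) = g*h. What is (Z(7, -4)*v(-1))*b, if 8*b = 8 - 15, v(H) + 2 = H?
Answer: -147/2 ≈ -73.500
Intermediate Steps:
v(H) = -2 + H
b = -7/8 (b = (8 - 15)/8 = (⅛)*(-7) = -7/8 ≈ -0.87500)
(Z(7, -4)*v(-1))*b = ((7*(-4))*(-2 - 1))*(-7/8) = -28*(-3)*(-7/8) = 84*(-7/8) = -147/2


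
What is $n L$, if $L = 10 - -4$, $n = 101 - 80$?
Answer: $294$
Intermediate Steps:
$n = 21$
$L = 14$ ($L = 10 + 4 = 14$)
$n L = 21 \cdot 14 = 294$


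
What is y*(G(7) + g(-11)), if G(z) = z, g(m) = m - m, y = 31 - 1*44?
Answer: -91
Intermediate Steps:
y = -13 (y = 31 - 44 = -13)
g(m) = 0
y*(G(7) + g(-11)) = -13*(7 + 0) = -13*7 = -91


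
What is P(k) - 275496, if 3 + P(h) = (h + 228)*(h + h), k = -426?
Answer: -106803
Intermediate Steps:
P(h) = -3 + 2*h*(228 + h) (P(h) = -3 + (h + 228)*(h + h) = -3 + (228 + h)*(2*h) = -3 + 2*h*(228 + h))
P(k) - 275496 = (-3 + 2*(-426)**2 + 456*(-426)) - 275496 = (-3 + 2*181476 - 194256) - 275496 = (-3 + 362952 - 194256) - 275496 = 168693 - 275496 = -106803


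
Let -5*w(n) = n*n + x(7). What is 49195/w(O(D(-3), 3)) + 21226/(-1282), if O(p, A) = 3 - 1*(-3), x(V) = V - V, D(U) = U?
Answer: -158052043/23076 ≈ -6849.2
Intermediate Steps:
x(V) = 0
O(p, A) = 6 (O(p, A) = 3 + 3 = 6)
w(n) = -n²/5 (w(n) = -(n*n + 0)/5 = -(n² + 0)/5 = -n²/5)
49195/w(O(D(-3), 3)) + 21226/(-1282) = 49195/((-⅕*6²)) + 21226/(-1282) = 49195/((-⅕*36)) + 21226*(-1/1282) = 49195/(-36/5) - 10613/641 = 49195*(-5/36) - 10613/641 = -245975/36 - 10613/641 = -158052043/23076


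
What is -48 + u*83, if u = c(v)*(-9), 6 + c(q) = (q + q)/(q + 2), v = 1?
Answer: 3936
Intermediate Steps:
c(q) = -6 + 2*q/(2 + q) (c(q) = -6 + (q + q)/(q + 2) = -6 + (2*q)/(2 + q) = -6 + 2*q/(2 + q))
u = 48 (u = (4*(-3 - 1*1)/(2 + 1))*(-9) = (4*(-3 - 1)/3)*(-9) = (4*(1/3)*(-4))*(-9) = -16/3*(-9) = 48)
-48 + u*83 = -48 + 48*83 = -48 + 3984 = 3936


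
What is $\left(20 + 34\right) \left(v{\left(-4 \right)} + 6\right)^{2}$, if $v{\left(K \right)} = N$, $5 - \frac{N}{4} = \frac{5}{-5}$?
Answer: $48600$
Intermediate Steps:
$N = 24$ ($N = 20 - 4 \frac{5}{-5} = 20 - 4 \cdot 5 \left(- \frac{1}{5}\right) = 20 - -4 = 20 + 4 = 24$)
$v{\left(K \right)} = 24$
$\left(20 + 34\right) \left(v{\left(-4 \right)} + 6\right)^{2} = \left(20 + 34\right) \left(24 + 6\right)^{2} = 54 \cdot 30^{2} = 54 \cdot 900 = 48600$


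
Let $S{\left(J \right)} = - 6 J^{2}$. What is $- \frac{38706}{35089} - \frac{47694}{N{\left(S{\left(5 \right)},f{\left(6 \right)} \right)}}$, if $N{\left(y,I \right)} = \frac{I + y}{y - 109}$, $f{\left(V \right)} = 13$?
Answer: $- \frac{433450807116}{4807193} \approx -90167.0$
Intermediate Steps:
$N{\left(y,I \right)} = \frac{I + y}{-109 + y}$
$- \frac{38706}{35089} - \frac{47694}{N{\left(S{\left(5 \right)},f{\left(6 \right)} \right)}} = - \frac{38706}{35089} - \frac{47694}{\frac{1}{-109 - 6 \cdot 5^{2}} \left(13 - 6 \cdot 5^{2}\right)} = \left(-38706\right) \frac{1}{35089} - \frac{47694}{\frac{1}{-109 - 150} \left(13 - 150\right)} = - \frac{38706}{35089} - \frac{47694}{\frac{1}{-109 - 150} \left(13 - 150\right)} = - \frac{38706}{35089} - \frac{47694}{\frac{1}{-259} \left(-137\right)} = - \frac{38706}{35089} - \frac{47694}{\left(- \frac{1}{259}\right) \left(-137\right)} = - \frac{38706}{35089} - \frac{47694}{\frac{137}{259}} = - \frac{38706}{35089} - \frac{12352746}{137} = - \frac{433450807116}{4807193}$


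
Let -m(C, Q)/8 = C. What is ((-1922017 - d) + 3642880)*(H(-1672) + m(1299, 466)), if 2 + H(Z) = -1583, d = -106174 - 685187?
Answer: -30088906848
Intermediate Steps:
d = -791361
H(Z) = -1585 (H(Z) = -2 - 1583 = -1585)
m(C, Q) = -8*C
((-1922017 - d) + 3642880)*(H(-1672) + m(1299, 466)) = ((-1922017 - 1*(-791361)) + 3642880)*(-1585 - 8*1299) = ((-1922017 + 791361) + 3642880)*(-1585 - 10392) = (-1130656 + 3642880)*(-11977) = 2512224*(-11977) = -30088906848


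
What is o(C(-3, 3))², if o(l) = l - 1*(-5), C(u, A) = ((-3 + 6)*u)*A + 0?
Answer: 484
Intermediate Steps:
C(u, A) = 3*A*u (C(u, A) = (3*u)*A + 0 = 3*A*u + 0 = 3*A*u)
o(l) = 5 + l (o(l) = l + 5 = 5 + l)
o(C(-3, 3))² = (5 + 3*3*(-3))² = (5 - 27)² = (-22)² = 484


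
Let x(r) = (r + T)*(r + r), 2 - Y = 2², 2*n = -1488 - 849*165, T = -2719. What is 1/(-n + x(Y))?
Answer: 2/163341 ≈ 1.2244e-5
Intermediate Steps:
n = -141573/2 (n = (-1488 - 849*165)/2 = (-1488 - 140085)/2 = (½)*(-141573) = -141573/2 ≈ -70787.)
Y = -2 (Y = 2 - 1*2² = 2 - 1*4 = 2 - 4 = -2)
x(r) = 2*r*(-2719 + r) (x(r) = (r - 2719)*(r + r) = (-2719 + r)*(2*r) = 2*r*(-2719 + r))
1/(-n + x(Y)) = 1/(-1*(-141573/2) + 2*(-2)*(-2719 - 2)) = 1/(141573/2 + 2*(-2)*(-2721)) = 1/(141573/2 + 10884) = 1/(163341/2) = 2/163341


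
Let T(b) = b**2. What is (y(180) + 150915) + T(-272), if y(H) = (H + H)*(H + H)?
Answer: 354499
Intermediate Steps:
y(H) = 4*H**2 (y(H) = (2*H)*(2*H) = 4*H**2)
(y(180) + 150915) + T(-272) = (4*180**2 + 150915) + (-272)**2 = (4*32400 + 150915) + 73984 = (129600 + 150915) + 73984 = 280515 + 73984 = 354499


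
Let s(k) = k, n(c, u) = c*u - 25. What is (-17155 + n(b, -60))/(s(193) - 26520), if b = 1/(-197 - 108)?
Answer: 1047968/1605947 ≈ 0.65255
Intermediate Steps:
b = -1/305 (b = 1/(-305) = -1/305 ≈ -0.0032787)
n(c, u) = -25 + c*u
(-17155 + n(b, -60))/(s(193) - 26520) = (-17155 + (-25 - 1/305*(-60)))/(193 - 26520) = (-17155 + (-25 + 12/61))/(-26327) = (-17155 - 1513/61)*(-1/26327) = -1047968/61*(-1/26327) = 1047968/1605947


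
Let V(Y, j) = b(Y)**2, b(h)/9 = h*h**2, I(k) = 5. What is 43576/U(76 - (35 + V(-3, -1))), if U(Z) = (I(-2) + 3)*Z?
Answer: -5447/59008 ≈ -0.092309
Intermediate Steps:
b(h) = 9*h**3 (b(h) = 9*(h*h**2) = 9*h**3)
V(Y, j) = 81*Y**6 (V(Y, j) = (9*Y**3)**2 = 81*Y**6)
U(Z) = 8*Z (U(Z) = (5 + 3)*Z = 8*Z)
43576/U(76 - (35 + V(-3, -1))) = 43576/((8*(76 - (35 + 81*(-3)**6)))) = 43576/((8*(76 - (35 + 81*729)))) = 43576/((8*(76 - (35 + 59049)))) = 43576/((8*(76 - 1*59084))) = 43576/((8*(76 - 59084))) = 43576/((8*(-59008))) = 43576/(-472064) = 43576*(-1/472064) = -5447/59008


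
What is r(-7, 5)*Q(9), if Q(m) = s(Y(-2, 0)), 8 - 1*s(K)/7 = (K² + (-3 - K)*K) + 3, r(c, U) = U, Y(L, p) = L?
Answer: -35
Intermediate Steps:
s(K) = 35 - 7*K² - 7*K*(-3 - K) (s(K) = 56 - 7*((K² + (-3 - K)*K) + 3) = 56 - 7*((K² + K*(-3 - K)) + 3) = 56 - 7*(3 + K² + K*(-3 - K)) = 56 + (-21 - 7*K² - 7*K*(-3 - K)) = 35 - 7*K² - 7*K*(-3 - K))
Q(m) = -7 (Q(m) = 35 + 21*(-2) = 35 - 42 = -7)
r(-7, 5)*Q(9) = 5*(-7) = -35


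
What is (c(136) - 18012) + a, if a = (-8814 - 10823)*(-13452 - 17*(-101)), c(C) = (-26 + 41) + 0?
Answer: 230422198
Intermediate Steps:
c(C) = 15 (c(C) = 15 + 0 = 15)
a = 230440195 (a = -19637*(-13452 + 1717) = -19637*(-11735) = 230440195)
(c(136) - 18012) + a = (15 - 18012) + 230440195 = -17997 + 230440195 = 230422198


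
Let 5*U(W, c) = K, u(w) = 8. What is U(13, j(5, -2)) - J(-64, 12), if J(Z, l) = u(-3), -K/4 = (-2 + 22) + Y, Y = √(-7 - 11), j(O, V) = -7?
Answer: -24 - 12*I*√2/5 ≈ -24.0 - 3.3941*I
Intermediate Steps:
Y = 3*I*√2 (Y = √(-18) = 3*I*√2 ≈ 4.2426*I)
K = -80 - 12*I*√2 (K = -4*((-2 + 22) + 3*I*√2) = -4*(20 + 3*I*√2) = -80 - 12*I*√2 ≈ -80.0 - 16.971*I)
J(Z, l) = 8
U(W, c) = -16 - 12*I*√2/5 (U(W, c) = (-80 - 12*I*√2)/5 = -16 - 12*I*√2/5)
U(13, j(5, -2)) - J(-64, 12) = (-16 - 12*I*√2/5) - 1*8 = (-16 - 12*I*√2/5) - 8 = -24 - 12*I*√2/5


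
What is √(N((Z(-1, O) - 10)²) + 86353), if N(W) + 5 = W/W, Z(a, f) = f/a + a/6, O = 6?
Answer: √86349 ≈ 293.85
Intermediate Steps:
Z(a, f) = a/6 + f/a (Z(a, f) = f/a + a*(⅙) = f/a + a/6 = a/6 + f/a)
N(W) = -4 (N(W) = -5 + W/W = -5 + 1 = -4)
√(N((Z(-1, O) - 10)²) + 86353) = √(-4 + 86353) = √86349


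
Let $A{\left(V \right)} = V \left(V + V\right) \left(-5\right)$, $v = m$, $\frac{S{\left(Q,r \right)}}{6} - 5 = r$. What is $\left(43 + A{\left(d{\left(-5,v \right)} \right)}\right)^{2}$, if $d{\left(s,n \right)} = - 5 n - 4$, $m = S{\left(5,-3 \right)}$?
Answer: $1674200889$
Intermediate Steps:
$S{\left(Q,r \right)} = 30 + 6 r$
$m = 12$ ($m = 30 + 6 \left(-3\right) = 30 - 18 = 12$)
$v = 12$
$d{\left(s,n \right)} = -4 - 5 n$
$A{\left(V \right)} = - 10 V^{2}$ ($A{\left(V \right)} = V 2 V \left(-5\right) = 2 V^{2} \left(-5\right) = - 10 V^{2}$)
$\left(43 + A{\left(d{\left(-5,v \right)} \right)}\right)^{2} = \left(43 - 10 \left(-4 - 60\right)^{2}\right)^{2} = \left(43 - 10 \left(-64\right)^{2}\right)^{2} = \left(43 - 40960\right)^{2} = \left(-40917\right)^{2} = 1674200889$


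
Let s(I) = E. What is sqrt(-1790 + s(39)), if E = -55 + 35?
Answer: I*sqrt(1810) ≈ 42.544*I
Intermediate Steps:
E = -20
s(I) = -20
sqrt(-1790 + s(39)) = sqrt(-1790 - 20) = sqrt(-1810) = I*sqrt(1810)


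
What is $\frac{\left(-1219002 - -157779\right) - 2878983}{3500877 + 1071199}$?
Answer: $- \frac{1970103}{2286038} \approx -0.8618$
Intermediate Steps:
$\frac{\left(-1219002 - -157779\right) - 2878983}{3500877 + 1071199} = \frac{\left(-1219002 + 157779\right) - 2878983}{4572076} = \left(-1061223 - 2878983\right) \frac{1}{4572076} = \left(-3940206\right) \frac{1}{4572076} = - \frac{1970103}{2286038}$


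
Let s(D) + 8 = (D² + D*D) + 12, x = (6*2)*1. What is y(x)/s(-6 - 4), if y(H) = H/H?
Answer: 1/204 ≈ 0.0049020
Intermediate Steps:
x = 12 (x = 12*1 = 12)
y(H) = 1
s(D) = 4 + 2*D² (s(D) = -8 + ((D² + D*D) + 12) = -8 + ((D² + D²) + 12) = -8 + (2*D² + 12) = -8 + (12 + 2*D²) = 4 + 2*D²)
y(x)/s(-6 - 4) = 1/(4 + 2*(-6 - 4)²) = 1/(4 + 2*(-10)²) = 1/(4 + 2*100) = 1/(4 + 200) = 1/204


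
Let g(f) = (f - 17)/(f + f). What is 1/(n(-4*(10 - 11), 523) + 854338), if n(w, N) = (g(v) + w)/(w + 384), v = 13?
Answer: 2522/2154640461 ≈ 1.1705e-6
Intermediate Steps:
g(f) = (-17 + f)/(2*f) (g(f) = (-17 + f)/((2*f)) = (-17 + f)*(1/(2*f)) = (-17 + f)/(2*f))
n(w, N) = (-2/13 + w)/(384 + w) (n(w, N) = ((½)*(-17 + 13)/13 + w)/(w + 384) = ((½)*(1/13)*(-4) + w)/(384 + w) = (-2/13 + w)/(384 + w))
1/(n(-4*(10 - 11), 523) + 854338) = 1/((-2/13 - 4*(10 - 11))/(384 - 4*(10 - 11)) + 854338) = 1/((-2/13 - 4*(-1))/(384 - 4*(-1)) + 854338) = 1/((-2/13 + 4)/(384 + 4) + 854338) = 1/((50/13)/388 + 854338) = 1/((1/388)*(50/13) + 854338) = 1/(25/2522 + 854338) = 1/(2154640461/2522) = 2522/2154640461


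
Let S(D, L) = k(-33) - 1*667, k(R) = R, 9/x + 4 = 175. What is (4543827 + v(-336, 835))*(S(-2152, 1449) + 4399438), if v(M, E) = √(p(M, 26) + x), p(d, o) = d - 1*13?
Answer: 19987104490326 + 4398738*I*√125970/19 ≈ 1.9987e+13 + 8.2169e+7*I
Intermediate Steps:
p(d, o) = -13 + d (p(d, o) = d - 13 = -13 + d)
x = 1/19 (x = 9/(-4 + 175) = 9/171 = 9*(1/171) = 1/19 ≈ 0.052632)
S(D, L) = -700 (S(D, L) = -33 - 1*667 = -33 - 667 = -700)
v(M, E) = √(-246/19 + M) (v(M, E) = √((-13 + M) + 1/19) = √(-246/19 + M))
(4543827 + v(-336, 835))*(S(-2152, 1449) + 4399438) = (4543827 + √(-4674 + 361*(-336))/19)*(-700 + 4399438) = (4543827 + √(-4674 - 121296)/19)*4398738 = (4543827 + √(-125970)/19)*4398738 = (4543827 + (I*√125970)/19)*4398738 = (4543827 + I*√125970/19)*4398738 = 19987104490326 + 4398738*I*√125970/19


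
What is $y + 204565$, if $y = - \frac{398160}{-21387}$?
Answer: $\frac{1458476605}{7129} \approx 2.0458 \cdot 10^{5}$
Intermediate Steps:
$y = \frac{132720}{7129}$ ($y = \left(-398160\right) \left(- \frac{1}{21387}\right) = \frac{132720}{7129} \approx 18.617$)
$y + 204565 = \frac{132720}{7129} + 204565 = \frac{1458476605}{7129}$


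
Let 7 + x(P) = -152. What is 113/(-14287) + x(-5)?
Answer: -2271746/14287 ≈ -159.01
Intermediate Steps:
x(P) = -159 (x(P) = -7 - 152 = -159)
113/(-14287) + x(-5) = 113/(-14287) - 159 = 113*(-1/14287) - 159 = -113/14287 - 159 = -2271746/14287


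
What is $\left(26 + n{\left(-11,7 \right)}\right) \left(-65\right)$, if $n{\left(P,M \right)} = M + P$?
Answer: $-1430$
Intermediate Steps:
$\left(26 + n{\left(-11,7 \right)}\right) \left(-65\right) = \left(26 + \left(7 - 11\right)\right) \left(-65\right) = \left(26 - 4\right) \left(-65\right) = 22 \left(-65\right) = -1430$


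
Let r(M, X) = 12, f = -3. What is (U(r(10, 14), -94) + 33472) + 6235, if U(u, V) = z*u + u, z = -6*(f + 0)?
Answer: 39935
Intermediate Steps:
z = 18 (z = -6*(-3 + 0) = -6*(-3) = 18)
U(u, V) = 19*u (U(u, V) = 18*u + u = 19*u)
(U(r(10, 14), -94) + 33472) + 6235 = (19*12 + 33472) + 6235 = (228 + 33472) + 6235 = 33700 + 6235 = 39935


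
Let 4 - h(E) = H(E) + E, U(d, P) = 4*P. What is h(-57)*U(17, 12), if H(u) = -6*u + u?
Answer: -10752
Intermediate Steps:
H(u) = -5*u
h(E) = 4 + 4*E (h(E) = 4 - (-5*E + E) = 4 - (-4)*E = 4 + 4*E)
h(-57)*U(17, 12) = (4 + 4*(-57))*(4*12) = (4 - 228)*48 = -224*48 = -10752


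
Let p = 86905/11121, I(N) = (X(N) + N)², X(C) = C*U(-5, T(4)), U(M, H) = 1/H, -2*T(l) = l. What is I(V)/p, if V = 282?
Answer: 221096601/86905 ≈ 2544.1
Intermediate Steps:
T(l) = -l/2
X(C) = -C/2 (X(C) = C/((-½*4)) = C/(-2) = C*(-½) = -C/2)
I(N) = N²/4 (I(N) = (-N/2 + N)² = (N/2)² = N²/4)
p = 86905/11121 (p = 86905*(1/11121) = 86905/11121 ≈ 7.8145)
I(V)/p = ((¼)*282²)/(86905/11121) = ((¼)*79524)*(11121/86905) = 19881*(11121/86905) = 221096601/86905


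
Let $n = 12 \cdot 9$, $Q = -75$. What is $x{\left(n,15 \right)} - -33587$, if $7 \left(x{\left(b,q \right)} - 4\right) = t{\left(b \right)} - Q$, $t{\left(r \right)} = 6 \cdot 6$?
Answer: $\frac{235248}{7} \approx 33607.0$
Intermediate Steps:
$n = 108$
$t{\left(r \right)} = 36$
$x{\left(b,q \right)} = \frac{139}{7}$ ($x{\left(b,q \right)} = 4 + \frac{36 - -75}{7} = 4 + \frac{36 + 75}{7} = 4 + \frac{1}{7} \cdot 111 = 4 + \frac{111}{7} = \frac{139}{7}$)
$x{\left(n,15 \right)} - -33587 = \frac{139}{7} - -33587 = \frac{139}{7} + 33587 = \frac{235248}{7}$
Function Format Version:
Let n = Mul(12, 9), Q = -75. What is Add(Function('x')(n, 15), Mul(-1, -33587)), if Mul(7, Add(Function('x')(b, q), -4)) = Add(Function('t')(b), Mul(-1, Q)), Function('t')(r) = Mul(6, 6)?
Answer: Rational(235248, 7) ≈ 33607.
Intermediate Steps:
n = 108
Function('t')(r) = 36
Function('x')(b, q) = Rational(139, 7) (Function('x')(b, q) = Add(4, Mul(Rational(1, 7), Add(36, Mul(-1, -75)))) = Add(4, Mul(Rational(1, 7), Add(36, 75))) = Add(4, Mul(Rational(1, 7), 111)) = Add(4, Rational(111, 7)) = Rational(139, 7))
Add(Function('x')(n, 15), Mul(-1, -33587)) = Add(Rational(139, 7), Mul(-1, -33587)) = Add(Rational(139, 7), 33587) = Rational(235248, 7)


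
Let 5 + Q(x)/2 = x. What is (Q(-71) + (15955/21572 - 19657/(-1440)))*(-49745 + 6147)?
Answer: 23295846624361/3882960 ≈ 5.9995e+6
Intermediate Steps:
Q(x) = -10 + 2*x
(Q(-71) + (15955/21572 - 19657/(-1440)))*(-49745 + 6147) = ((-10 + 2*(-71)) + (15955/21572 - 19657/(-1440)))*(-49745 + 6147) = ((-10 - 142) + (15955*(1/21572) - 19657*(-1/1440)))*(-43598) = (-152 + (15955/21572 + 19657/1440))*(-43598) = (-152 + 111754001/7765920)*(-43598) = -1068665839/7765920*(-43598) = 23295846624361/3882960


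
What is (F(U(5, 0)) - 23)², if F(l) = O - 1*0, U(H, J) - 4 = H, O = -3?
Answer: 676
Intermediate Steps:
U(H, J) = 4 + H
F(l) = -3 (F(l) = -3 - 1*0 = -3 + 0 = -3)
(F(U(5, 0)) - 23)² = (-3 - 23)² = (-26)² = 676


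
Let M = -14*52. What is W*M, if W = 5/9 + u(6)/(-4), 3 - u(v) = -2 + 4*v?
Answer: -34762/9 ≈ -3862.4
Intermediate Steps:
u(v) = 5 - 4*v (u(v) = 3 - (-2 + 4*v) = 3 + (2 - 4*v) = 5 - 4*v)
M = -728
W = 191/36 (W = 5/9 + (5 - 4*6)/(-4) = 5*(⅑) + (5 - 24)*(-¼) = 5/9 - 19*(-¼) = 5/9 + 19/4 = 191/36 ≈ 5.3056)
W*M = (191/36)*(-728) = -34762/9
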